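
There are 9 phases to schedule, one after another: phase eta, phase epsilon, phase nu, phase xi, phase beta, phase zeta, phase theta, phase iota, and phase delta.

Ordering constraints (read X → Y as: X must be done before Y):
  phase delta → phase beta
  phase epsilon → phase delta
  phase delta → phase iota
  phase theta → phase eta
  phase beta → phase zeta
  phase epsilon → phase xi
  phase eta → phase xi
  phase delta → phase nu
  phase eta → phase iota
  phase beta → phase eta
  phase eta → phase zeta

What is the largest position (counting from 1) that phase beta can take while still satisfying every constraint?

5

Following every chain forward from phase beta, the phases that must come later are phase eta, phase xi, phase zeta, phase iota — 4 of them.
So at least 4 phases follow phase beta, putting phase beta no later than position 5. That position is achievable by scheduling everything else first.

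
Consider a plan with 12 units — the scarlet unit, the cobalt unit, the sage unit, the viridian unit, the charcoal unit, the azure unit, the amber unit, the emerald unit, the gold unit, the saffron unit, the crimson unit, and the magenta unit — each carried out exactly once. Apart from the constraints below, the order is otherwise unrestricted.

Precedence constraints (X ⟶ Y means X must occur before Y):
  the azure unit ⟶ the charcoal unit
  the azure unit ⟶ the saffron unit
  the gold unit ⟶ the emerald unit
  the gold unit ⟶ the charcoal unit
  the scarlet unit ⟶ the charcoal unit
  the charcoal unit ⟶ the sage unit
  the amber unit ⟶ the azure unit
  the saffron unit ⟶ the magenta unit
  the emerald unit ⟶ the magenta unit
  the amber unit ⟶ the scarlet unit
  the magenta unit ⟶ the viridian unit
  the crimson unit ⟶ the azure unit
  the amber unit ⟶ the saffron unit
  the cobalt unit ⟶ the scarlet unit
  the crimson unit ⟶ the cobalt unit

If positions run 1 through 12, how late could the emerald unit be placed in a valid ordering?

Every unit that must follow the emerald unit has to come after it. Tracing all chains starting from the emerald unit, those units are: the viridian unit, the magenta unit — 2 in total.
So at least 2 units follow the emerald unit, putting the emerald unit no later than position 10. That position is achievable by scheduling everything else first.

10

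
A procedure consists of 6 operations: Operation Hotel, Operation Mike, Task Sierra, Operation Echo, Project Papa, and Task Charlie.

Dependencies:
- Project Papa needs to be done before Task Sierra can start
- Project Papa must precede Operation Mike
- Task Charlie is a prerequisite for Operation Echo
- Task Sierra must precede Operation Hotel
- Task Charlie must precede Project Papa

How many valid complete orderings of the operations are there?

15

Only Task Charlie has no prerequisites, so it must go first.
Counting all ways to extend the partial order to a total order gives 15.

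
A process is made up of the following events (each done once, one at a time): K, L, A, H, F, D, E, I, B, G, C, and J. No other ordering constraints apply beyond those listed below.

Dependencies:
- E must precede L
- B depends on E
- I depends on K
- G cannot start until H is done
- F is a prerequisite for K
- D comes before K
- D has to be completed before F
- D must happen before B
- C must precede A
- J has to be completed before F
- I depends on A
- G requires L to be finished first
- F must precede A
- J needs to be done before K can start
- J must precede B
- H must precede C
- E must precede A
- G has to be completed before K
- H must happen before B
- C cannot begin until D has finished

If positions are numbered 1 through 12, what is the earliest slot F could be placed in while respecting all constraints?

Every event that must precede F has to come before it. Tracing all chains that end at F, those events are: D, J — 2 in total.
With 2 mandatory predecessors, the earliest F can sit is position 2+1 = 3, and placing just those 2 first achieves it.

3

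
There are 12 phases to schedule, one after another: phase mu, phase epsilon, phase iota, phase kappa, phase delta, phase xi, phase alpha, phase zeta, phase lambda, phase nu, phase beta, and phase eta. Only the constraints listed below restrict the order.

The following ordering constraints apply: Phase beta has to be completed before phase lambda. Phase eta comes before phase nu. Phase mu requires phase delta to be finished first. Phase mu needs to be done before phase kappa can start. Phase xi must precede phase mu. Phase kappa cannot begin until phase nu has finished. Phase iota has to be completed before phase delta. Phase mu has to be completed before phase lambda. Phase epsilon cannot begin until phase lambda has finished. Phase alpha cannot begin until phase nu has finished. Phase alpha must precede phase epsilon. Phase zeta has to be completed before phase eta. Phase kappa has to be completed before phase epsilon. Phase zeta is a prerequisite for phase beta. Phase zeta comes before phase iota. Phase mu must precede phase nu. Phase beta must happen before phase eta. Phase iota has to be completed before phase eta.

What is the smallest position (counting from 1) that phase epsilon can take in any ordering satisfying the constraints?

Working backwards through the constraints from phase epsilon, its full set of required predecessors is phase mu, phase iota, phase kappa, phase delta, phase xi, phase alpha, phase zeta, phase lambda, phase nu, phase beta, phase eta — 11 of them.
So at minimum 11 phases come before phase epsilon, putting phase epsilon no earlier than position 12. That position is achievable by scheduling exactly those predecessors first.

12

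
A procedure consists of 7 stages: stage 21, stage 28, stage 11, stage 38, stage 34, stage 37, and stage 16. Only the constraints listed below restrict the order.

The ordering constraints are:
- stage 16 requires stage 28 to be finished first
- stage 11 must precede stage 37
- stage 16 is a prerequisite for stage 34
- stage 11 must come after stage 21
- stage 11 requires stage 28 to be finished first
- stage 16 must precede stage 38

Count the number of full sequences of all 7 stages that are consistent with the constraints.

The stages with no prerequisites are stage 21, stage 28; any of them can be placed first.
Systematically extending each partial ordering one stage at a time and counting, there are 60 complete orderings.

60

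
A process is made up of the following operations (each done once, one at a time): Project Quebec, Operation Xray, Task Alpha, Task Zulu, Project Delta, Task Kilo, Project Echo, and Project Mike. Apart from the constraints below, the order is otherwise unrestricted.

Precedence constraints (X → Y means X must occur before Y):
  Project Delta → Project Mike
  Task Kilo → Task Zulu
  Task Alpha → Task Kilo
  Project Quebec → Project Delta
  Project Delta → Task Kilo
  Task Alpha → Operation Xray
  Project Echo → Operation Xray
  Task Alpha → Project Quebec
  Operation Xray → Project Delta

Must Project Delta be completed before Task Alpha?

No

There is a chain Task Alpha → Project Quebec → Project Delta, which puts Task Alpha before Project Delta.
So Project Delta does not have to come before Task Alpha — it cannot.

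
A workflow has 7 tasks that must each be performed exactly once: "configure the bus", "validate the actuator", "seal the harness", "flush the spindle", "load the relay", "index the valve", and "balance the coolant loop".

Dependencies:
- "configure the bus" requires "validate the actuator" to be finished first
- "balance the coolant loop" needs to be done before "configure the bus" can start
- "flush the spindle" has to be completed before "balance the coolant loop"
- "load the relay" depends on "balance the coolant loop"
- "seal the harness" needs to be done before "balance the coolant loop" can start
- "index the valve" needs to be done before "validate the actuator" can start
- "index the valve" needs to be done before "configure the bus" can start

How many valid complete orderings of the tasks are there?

3 tasks have no prerequisites ("seal the harness", "flush the spindle", "index the valve"), so any of them could come first.
Enumerating by repeatedly choosing an available task (one whose prerequisites are all placed) gives 50 distinct complete orderings.

50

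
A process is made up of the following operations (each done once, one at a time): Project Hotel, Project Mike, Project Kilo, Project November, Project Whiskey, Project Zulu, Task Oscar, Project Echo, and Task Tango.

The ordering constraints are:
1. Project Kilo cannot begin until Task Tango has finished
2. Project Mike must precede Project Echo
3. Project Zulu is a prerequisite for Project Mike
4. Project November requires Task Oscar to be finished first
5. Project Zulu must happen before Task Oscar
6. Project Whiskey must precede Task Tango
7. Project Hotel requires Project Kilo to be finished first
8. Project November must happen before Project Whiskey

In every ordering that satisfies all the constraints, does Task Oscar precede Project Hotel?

Tracing the constraints gives a chain: Task Oscar → Project November → Project Whiskey → Task Tango → Project Kilo → Project Hotel.
Hence Task Oscar necessarily comes before Project Hotel.

Yes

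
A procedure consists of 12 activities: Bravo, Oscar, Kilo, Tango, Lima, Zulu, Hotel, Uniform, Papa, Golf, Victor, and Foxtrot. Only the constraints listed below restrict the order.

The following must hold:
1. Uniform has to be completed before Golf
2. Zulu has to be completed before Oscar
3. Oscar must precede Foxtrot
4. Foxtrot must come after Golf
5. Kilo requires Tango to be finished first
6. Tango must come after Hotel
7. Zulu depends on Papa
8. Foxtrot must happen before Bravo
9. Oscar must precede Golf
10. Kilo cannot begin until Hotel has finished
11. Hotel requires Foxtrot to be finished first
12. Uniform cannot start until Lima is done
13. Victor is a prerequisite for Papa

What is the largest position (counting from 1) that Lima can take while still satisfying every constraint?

5

Every activity that must follow Lima has to come after it. Tracing all chains starting from Lima, those activities are: Bravo, Kilo, Tango, Hotel, Uniform, Golf, Foxtrot — 7 in total.
With 7 mandatory successors out of 12 activities total, the latest slot for Lima is 12−7 = 5, and it's reachable by doing all non-successors before Lima.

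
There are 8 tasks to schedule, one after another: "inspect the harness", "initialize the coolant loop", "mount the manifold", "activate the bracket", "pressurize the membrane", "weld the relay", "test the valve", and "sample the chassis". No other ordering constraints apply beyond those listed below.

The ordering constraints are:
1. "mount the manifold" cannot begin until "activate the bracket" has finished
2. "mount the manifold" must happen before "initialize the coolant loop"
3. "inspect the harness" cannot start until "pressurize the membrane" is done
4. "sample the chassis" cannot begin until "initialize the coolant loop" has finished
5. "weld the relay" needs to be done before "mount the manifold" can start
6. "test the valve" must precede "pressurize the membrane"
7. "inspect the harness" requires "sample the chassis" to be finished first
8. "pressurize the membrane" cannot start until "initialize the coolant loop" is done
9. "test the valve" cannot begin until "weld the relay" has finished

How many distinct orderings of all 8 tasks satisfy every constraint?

16

2 tasks have no prerequisites ("activate the bracket", "weld the relay"), so any of them could come first.
Counting all ways to extend the partial order to a total order gives 16.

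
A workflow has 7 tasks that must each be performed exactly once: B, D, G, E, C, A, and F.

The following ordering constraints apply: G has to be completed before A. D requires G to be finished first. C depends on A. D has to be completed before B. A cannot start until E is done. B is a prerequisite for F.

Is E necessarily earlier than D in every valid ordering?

No chain of constraints connects E to D in either direction.
So E can come before D or after — it is not forced.

No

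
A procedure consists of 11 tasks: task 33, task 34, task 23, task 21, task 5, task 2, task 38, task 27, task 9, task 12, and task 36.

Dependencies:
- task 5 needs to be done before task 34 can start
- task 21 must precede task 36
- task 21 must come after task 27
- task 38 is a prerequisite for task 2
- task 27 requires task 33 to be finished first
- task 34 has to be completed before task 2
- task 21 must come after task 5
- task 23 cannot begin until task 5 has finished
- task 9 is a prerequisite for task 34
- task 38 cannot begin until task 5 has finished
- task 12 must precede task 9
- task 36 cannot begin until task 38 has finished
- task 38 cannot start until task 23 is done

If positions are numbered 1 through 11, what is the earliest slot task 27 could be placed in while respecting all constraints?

Working backwards through the constraints from task 27, its only required predecessor is task 33.
So at minimum 1 task comes before task 27, putting task 27 no earlier than position 2. That position is achievable by scheduling exactly that predecessor first.

2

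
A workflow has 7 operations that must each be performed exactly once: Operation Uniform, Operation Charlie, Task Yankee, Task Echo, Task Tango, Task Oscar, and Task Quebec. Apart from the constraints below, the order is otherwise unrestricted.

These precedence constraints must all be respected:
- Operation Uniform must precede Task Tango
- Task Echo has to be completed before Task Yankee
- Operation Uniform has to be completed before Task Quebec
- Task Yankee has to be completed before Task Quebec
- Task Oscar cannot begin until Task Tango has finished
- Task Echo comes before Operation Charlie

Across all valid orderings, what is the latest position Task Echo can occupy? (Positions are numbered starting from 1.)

4

Every operation that must follow Task Echo has to come after it. Tracing all chains starting from Task Echo, those operations are: Operation Charlie, Task Yankee, Task Quebec — 3 in total.
With 3 mandatory successors out of 7 operations total, the latest slot for Task Echo is 7−3 = 4, and it's reachable by doing all non-successors before Task Echo.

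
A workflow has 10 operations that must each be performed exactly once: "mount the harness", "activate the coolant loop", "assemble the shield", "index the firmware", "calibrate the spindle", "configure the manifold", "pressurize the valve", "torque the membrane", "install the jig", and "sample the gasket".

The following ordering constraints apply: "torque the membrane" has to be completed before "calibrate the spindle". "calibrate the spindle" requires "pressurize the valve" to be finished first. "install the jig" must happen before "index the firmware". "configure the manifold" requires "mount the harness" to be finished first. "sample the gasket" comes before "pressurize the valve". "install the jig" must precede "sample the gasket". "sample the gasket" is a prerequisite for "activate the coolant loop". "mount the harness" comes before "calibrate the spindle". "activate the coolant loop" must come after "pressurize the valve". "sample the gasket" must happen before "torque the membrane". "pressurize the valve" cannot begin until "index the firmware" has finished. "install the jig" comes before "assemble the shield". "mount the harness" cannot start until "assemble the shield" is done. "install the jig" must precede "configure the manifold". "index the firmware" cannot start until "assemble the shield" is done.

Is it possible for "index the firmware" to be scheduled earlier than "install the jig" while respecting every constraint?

No

There is a dependency chain "install the jig" → "index the firmware", so "index the firmware" always comes after "install the jig".
So no valid ordering can have "index the firmware" before "install the jig".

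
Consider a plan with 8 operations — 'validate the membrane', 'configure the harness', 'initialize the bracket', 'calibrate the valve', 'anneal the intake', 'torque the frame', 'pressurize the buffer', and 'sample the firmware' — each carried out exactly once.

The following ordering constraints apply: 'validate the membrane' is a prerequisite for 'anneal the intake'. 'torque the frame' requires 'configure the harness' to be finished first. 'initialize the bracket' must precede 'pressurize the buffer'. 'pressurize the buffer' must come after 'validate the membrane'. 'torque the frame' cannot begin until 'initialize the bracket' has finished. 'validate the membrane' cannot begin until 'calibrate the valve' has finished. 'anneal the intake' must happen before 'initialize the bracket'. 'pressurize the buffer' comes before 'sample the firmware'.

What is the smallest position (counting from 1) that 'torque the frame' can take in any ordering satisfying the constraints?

6

The operations that are forced before 'torque the frame', directly or transitively, are 'validate the membrane', 'configure the harness', 'initialize the bracket', 'calibrate the valve', 'anneal the intake'. That's 5 operations.
So at minimum 5 operations come before 'torque the frame', putting 'torque the frame' no earlier than position 6. That position is achievable by scheduling exactly those predecessors first.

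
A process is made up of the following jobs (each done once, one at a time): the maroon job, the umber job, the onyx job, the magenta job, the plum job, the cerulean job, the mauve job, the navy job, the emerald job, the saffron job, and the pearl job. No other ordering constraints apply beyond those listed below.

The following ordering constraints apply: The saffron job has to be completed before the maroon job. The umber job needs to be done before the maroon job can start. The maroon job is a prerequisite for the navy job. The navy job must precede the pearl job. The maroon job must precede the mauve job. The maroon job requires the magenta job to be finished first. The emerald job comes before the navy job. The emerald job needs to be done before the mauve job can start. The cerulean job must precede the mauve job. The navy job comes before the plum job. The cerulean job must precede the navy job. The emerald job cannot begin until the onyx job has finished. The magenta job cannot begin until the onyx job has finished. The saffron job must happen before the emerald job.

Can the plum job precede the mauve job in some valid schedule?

No chain of constraints runs from the mauve job to the plum job, so the mauve job is not required to come first.
That means at least one valid schedule has the plum job before the mauve job.

Yes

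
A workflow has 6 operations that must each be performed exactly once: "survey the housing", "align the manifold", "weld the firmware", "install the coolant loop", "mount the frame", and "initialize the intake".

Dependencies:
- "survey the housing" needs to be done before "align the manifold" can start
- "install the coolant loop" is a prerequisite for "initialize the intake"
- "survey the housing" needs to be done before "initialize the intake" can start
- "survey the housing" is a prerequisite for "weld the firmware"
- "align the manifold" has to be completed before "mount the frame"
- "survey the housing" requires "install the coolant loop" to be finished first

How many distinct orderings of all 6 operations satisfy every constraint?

Only "install the coolant loop" has no prerequisites, so it must go first.
Systematically extending each partial ordering one operation at a time and counting, there are 12 complete orderings.

12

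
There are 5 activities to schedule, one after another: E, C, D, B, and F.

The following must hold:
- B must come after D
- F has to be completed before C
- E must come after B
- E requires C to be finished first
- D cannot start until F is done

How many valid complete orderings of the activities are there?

Only F has no prerequisites, so it must go first.
Systematically extending each partial ordering one activity at a time and counting, there are 3 complete orderings.

3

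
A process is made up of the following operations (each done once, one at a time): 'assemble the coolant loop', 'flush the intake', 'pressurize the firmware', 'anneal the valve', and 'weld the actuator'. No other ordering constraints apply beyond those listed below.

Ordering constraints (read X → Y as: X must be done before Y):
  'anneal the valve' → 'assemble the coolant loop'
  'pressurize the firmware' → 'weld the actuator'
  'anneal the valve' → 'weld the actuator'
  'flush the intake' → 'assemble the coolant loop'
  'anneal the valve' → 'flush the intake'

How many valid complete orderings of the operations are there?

9

The operations with no prerequisites are 'pressurize the firmware', 'anneal the valve'; any of them can be placed first.
Enumerating by repeatedly choosing an available operation (one whose prerequisites are all placed) gives 9 distinct complete orderings.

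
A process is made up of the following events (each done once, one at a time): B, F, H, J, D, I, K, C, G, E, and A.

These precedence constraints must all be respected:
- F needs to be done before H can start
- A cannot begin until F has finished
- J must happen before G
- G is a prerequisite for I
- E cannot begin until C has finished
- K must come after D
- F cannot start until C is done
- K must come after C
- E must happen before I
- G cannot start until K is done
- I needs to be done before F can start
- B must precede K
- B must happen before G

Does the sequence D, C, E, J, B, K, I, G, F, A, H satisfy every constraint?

In the proposed order, I appears before G.
Since G is required before I, the ordering is invalid.

No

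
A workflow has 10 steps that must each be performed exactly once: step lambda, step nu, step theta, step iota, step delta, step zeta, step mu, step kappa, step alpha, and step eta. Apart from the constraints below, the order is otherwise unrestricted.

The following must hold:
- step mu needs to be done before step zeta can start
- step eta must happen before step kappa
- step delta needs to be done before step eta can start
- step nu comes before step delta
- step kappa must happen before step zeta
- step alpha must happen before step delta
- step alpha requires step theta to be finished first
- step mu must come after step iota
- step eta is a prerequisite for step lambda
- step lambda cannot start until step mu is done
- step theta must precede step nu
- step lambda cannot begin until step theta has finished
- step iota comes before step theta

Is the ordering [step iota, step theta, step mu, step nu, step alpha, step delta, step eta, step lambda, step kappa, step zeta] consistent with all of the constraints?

Yes

Checking each listed constraint against this order: for instance, step mu is in position 3 and step zeta in position 10, so that constraint holds — and the remaining constraints check out the same way.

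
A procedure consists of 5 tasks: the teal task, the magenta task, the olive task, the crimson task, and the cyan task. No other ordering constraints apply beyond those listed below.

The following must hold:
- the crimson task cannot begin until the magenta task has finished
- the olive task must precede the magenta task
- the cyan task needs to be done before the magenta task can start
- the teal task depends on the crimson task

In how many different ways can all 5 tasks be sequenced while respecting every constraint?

2

2 tasks have no prerequisites (the olive task, the cyan task), so any of them could come first.
Systematically extending each partial ordering one task at a time and counting, there are 2 complete orderings.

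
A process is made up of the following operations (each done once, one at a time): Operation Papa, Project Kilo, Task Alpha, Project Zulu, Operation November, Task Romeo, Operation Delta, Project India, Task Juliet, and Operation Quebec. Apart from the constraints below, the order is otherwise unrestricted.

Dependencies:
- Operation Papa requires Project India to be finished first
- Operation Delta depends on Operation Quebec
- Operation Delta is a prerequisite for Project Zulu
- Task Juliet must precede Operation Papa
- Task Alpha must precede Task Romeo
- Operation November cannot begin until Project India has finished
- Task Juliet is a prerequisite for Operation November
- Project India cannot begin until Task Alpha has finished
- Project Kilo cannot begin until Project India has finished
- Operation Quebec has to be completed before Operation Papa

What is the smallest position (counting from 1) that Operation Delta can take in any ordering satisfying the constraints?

2

The only operation forced before Operation Delta (directly or transitively) is Operation Quebec.
So at minimum 1 operation comes before Operation Delta, putting Operation Delta no earlier than position 2. That position is achievable by scheduling exactly that predecessor first.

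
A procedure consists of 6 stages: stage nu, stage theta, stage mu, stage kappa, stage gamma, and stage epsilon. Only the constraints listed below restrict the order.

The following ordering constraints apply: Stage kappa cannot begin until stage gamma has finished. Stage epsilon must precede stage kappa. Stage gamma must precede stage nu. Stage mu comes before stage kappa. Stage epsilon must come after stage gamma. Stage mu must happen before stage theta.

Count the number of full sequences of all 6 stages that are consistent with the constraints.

2 stages have no prerequisites (stage mu, stage gamma), so any of them could come first.
Systematically extending each partial ordering one stage at a time and counting, there are 40 complete orderings.

40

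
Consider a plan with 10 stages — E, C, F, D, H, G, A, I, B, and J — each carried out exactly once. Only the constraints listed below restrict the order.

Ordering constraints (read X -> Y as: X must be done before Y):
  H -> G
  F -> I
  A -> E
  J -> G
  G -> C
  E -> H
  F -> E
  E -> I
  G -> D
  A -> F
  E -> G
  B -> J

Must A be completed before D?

Chaining the stated constraints: A → E → G → D.
That forces A before D in every valid schedule.

Yes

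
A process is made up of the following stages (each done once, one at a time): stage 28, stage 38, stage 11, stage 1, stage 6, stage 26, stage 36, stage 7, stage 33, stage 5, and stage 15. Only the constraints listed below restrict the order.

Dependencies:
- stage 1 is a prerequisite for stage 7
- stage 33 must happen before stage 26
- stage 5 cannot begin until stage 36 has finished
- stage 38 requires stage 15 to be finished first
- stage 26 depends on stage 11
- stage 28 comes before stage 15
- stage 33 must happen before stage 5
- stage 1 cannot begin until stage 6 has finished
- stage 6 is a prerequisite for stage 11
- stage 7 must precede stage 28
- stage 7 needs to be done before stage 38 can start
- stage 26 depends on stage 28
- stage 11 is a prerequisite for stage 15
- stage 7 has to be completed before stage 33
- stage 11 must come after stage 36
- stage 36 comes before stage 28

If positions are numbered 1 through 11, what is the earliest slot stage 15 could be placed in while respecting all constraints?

7

The stages that are forced before stage 15, directly or transitively, are stage 28, stage 11, stage 1, stage 6, stage 36, stage 7. That's 6 stages.
With 6 mandatory predecessors, the earliest stage 15 can sit is position 6+1 = 7, and placing just those 6 first achieves it.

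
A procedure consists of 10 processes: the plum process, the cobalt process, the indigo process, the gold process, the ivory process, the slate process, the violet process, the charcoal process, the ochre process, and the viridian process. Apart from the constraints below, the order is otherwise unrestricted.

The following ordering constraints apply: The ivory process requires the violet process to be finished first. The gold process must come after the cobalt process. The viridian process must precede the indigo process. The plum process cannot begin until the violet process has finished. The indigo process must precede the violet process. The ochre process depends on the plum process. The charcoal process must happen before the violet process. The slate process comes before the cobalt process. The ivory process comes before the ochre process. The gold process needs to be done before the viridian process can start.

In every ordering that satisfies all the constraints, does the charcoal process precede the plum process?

Tracing the constraints gives a chain: the charcoal process → the violet process → the plum process.
That forces the charcoal process before the plum process in every valid schedule.

Yes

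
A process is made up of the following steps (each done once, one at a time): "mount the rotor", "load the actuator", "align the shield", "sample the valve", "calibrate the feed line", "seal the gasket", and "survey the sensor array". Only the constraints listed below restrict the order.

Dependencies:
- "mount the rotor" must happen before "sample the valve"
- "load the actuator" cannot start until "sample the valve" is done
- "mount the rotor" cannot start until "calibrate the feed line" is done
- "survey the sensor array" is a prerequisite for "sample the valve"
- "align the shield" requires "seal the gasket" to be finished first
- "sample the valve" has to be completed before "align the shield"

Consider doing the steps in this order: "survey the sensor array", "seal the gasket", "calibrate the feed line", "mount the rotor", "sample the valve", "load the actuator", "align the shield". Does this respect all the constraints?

Yes

Going through the constraints one by one, each required predecessor appears earlier in the sequence than its dependent — e.g. "seal the gasket" (position 2) is before "align the shield" (position 7), as required.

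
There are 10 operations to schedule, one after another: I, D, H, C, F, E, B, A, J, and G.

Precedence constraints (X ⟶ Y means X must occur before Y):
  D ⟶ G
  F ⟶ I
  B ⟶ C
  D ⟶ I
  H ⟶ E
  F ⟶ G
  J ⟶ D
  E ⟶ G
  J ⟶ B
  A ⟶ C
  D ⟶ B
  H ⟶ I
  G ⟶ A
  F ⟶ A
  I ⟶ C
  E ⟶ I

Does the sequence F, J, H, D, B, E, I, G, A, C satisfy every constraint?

Yes

Every stated constraint is respected: F sits at position 1, ahead of A at position 9, and each of the other listed pairs likewise has the predecessor earlier in the sequence.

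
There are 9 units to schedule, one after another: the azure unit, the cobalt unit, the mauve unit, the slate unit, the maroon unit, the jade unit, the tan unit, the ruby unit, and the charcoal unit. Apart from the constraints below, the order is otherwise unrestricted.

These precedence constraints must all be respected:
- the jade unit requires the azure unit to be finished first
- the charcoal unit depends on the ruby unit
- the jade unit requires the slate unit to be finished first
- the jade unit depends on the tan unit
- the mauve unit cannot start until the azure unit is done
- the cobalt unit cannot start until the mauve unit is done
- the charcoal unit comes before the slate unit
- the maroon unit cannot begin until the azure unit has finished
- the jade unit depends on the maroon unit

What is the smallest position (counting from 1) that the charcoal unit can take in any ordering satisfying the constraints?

2

The only unit forced before the charcoal unit (directly or transitively) is the ruby unit.
So at minimum 1 unit comes before the charcoal unit, putting the charcoal unit no earlier than position 2. That position is achievable by scheduling exactly that predecessor first.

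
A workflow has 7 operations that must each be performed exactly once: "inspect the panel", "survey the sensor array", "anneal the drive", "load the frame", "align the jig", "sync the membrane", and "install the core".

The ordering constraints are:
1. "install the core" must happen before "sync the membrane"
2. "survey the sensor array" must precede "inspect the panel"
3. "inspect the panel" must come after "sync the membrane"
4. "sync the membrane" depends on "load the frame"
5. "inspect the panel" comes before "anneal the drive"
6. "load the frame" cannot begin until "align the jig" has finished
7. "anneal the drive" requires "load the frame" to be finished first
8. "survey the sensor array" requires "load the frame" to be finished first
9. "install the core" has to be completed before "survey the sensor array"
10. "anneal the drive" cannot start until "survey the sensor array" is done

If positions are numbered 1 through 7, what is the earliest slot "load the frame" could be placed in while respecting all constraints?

2

Working backwards through the constraints from "load the frame", its only required predecessor is "align the jig".
So at minimum 1 operation comes before "load the frame", putting "load the frame" no earlier than position 2. That position is achievable by scheduling exactly that predecessor first.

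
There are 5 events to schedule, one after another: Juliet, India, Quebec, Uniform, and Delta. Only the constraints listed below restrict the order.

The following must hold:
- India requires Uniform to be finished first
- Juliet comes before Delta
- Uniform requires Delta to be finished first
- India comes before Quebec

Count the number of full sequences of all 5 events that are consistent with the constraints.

Juliet is the only event with nothing required before it, so every ordering starts there.
Every event is then forced in turn, so only 1 complete ordering is consistent with the constraints.

1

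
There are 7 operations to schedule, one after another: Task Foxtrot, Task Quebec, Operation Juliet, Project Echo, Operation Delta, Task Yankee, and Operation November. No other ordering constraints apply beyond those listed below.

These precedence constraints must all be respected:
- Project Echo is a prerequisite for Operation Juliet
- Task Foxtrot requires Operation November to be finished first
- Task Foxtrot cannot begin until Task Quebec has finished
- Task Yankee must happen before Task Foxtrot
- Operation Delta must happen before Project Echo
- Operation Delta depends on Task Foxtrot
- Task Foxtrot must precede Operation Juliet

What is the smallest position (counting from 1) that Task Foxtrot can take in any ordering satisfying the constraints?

4

Every operation that must precede Task Foxtrot has to come before it. Tracing all chains that end at Task Foxtrot, those operations are: Task Quebec, Task Yankee, Operation November — 3 in total.
So at minimum 3 operations come before Task Foxtrot, putting Task Foxtrot no earlier than position 4. That position is achievable by scheduling exactly those predecessors first.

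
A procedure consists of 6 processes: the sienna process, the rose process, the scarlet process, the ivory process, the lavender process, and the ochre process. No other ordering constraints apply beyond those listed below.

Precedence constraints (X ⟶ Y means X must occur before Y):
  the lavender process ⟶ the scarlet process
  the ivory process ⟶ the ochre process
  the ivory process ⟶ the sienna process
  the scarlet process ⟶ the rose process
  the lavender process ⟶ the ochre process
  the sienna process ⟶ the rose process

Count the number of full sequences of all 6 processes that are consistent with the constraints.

22

The processes with no prerequisites are the ivory process, the lavender process; any of them can be placed first.
Systematically extending each partial ordering one process at a time and counting, there are 22 complete orderings.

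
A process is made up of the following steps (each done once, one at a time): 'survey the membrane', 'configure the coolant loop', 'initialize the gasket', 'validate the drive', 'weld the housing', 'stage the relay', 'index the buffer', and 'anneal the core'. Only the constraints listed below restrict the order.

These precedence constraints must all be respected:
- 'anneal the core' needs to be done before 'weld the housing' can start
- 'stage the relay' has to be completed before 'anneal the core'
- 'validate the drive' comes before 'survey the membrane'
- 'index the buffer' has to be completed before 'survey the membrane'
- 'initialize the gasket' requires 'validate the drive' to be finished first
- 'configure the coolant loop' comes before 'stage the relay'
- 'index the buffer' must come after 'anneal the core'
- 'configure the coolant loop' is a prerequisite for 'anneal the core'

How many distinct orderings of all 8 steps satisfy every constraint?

79

2 steps have no prerequisites ('configure the coolant loop', 'validate the drive'), so any of them could come first.
Counting all ways to extend the partial order to a total order gives 79.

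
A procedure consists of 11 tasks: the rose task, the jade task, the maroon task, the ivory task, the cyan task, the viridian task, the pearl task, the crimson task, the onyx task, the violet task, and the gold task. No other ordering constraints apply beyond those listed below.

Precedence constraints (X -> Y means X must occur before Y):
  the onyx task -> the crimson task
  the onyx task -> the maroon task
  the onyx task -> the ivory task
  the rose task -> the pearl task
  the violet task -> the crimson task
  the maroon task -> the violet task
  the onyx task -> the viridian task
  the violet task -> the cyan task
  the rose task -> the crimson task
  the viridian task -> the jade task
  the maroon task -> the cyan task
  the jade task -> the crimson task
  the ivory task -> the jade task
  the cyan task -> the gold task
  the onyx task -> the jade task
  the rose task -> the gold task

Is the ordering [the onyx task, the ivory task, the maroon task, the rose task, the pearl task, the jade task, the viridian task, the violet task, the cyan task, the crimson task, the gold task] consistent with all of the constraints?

Here the viridian task comes after the jade task.
But one of the constraints requires the viridian task before the jade task, so this ordering violates it.

No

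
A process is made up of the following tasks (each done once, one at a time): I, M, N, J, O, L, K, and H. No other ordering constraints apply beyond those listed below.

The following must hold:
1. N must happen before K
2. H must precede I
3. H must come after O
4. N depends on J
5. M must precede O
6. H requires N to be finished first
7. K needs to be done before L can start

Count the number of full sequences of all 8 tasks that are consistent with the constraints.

53

2 tasks have no prerequisites (M, J), so any of them could come first.
Systematically extending each partial ordering one task at a time and counting, there are 53 complete orderings.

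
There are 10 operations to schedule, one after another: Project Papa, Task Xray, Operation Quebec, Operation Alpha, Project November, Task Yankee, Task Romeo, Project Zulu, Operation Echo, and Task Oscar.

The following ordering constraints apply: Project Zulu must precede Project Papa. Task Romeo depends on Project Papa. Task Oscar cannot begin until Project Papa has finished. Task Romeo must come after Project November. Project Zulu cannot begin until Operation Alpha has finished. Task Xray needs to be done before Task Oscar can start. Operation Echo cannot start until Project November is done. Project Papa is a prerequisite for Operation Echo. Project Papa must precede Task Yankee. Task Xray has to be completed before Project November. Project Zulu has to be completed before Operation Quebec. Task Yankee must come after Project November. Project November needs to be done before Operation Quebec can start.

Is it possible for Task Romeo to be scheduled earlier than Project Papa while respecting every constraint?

No

The constraints give a chain Project Papa → Task Romeo, which forces Project Papa before Task Romeo.
So no valid ordering can have Task Romeo before Project Papa.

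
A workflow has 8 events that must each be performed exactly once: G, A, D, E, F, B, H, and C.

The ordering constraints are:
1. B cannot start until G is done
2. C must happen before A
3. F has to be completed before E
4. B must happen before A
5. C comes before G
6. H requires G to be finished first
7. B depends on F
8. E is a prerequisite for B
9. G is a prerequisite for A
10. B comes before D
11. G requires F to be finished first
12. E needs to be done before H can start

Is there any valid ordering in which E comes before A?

The constraints force E before A, so yes — every valid ordering has E earlier.

Yes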